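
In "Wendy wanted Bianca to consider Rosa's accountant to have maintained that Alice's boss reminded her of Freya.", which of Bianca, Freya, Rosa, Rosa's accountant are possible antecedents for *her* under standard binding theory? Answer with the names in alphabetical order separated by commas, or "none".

*her* is a pronoun; Principle B requires it to be free in its binding domain — the clause headed by 'reminded'.
— Bianca: subject of the clause headed by 'consider'; c-commands the pronoun but lies outside its binding domain — allowed.
— Freya: second object of the clause headed by 'reminded'; is c-commanded by the pronoun; coreference would bind this R-expression — blocked (Principle C).
— Rosa: possessor inside the subject DP of the clause headed by 'maintained'; does not c-command the pronoun — Principle B does not apply; allowed.
— Rosa's accountant: subject of the clause headed by 'maintained'; c-commands the pronoun but lies outside its binding domain — allowed.

Bianca, Rosa, Rosa's accountant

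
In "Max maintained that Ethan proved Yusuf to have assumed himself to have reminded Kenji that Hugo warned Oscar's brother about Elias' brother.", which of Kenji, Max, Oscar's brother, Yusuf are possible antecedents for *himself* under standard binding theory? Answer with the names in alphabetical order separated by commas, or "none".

Yusuf

*himself* is a reflexive; Principle A requires it to be bound within its binding domain — the clause headed by 'assumed'.
— Kenji: object of the clause headed by 'reminded'; does not c-command the reflexive — cannot bind it (Principle A).
— Max: subject of the matrix clause; c-commands the reflexive but lies outside its binding domain — cannot bind it (Principle A).
— Oscar's brother: object of the clause headed by 'warned'; does not c-command the reflexive — cannot bind it (Principle A).
— Yusuf: subject of the clause headed by 'assumed'; c-commands the reflexive within its binding domain — allowed (Principle A).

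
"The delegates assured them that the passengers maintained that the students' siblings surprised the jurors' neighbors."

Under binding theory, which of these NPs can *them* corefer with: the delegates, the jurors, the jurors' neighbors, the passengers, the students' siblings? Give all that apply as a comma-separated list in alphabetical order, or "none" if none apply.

*them* is a pronoun; Principle B requires it to be free in its binding domain — the matrix clause.
— the delegates: subject of the matrix clause; c-commands the pronoun within its binding domain — blocked (Principle B).
— the jurors: possessor inside the object DP of the clause headed by 'surprised'; is c-commanded by the pronoun; coreference would bind this R-expression — blocked (Principle C).
— the jurors' neighbors: object of the clause headed by 'surprised'; is c-commanded by the pronoun; coreference would bind this R-expression — blocked (Principle C).
— the passengers: subject of the clause headed by 'maintained'; is c-commanded by the pronoun; coreference would bind this R-expression — blocked (Principle C).
— the students' siblings: subject of the clause headed by 'surprised'; is c-commanded by the pronoun; coreference would bind this R-expression — blocked (Principle C).

none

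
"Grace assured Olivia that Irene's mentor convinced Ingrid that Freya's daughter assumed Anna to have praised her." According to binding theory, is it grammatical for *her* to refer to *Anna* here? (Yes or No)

No

*Anna* is an R-expression; Principle C requires it to be free (not bound by any c-commanding expression).
— her: object of the clause headed by 'praised'; the R-expression locally c-commands the pronoun — coreference blocked (Principle B on the pronoun).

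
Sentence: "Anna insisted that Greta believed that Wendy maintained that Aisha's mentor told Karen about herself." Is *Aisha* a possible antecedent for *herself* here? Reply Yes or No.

*herself* is a reflexive; Principle A requires it to be bound within its binding domain — the clause headed by 'told'.
— Aisha: possessor inside the subject DP of the clause headed by 'told'; does not c-command the reflexive — cannot bind it (Principle A).

No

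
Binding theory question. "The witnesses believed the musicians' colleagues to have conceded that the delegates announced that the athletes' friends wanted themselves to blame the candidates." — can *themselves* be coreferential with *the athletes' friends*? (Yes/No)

Yes

*themselves* is a reflexive; Principle A requires it to be bound within its binding domain — the clause headed by 'wanted'.
— the athletes' friends: subject of the clause headed by 'wanted'; c-commands the reflexive within its binding domain — allowed (Principle A).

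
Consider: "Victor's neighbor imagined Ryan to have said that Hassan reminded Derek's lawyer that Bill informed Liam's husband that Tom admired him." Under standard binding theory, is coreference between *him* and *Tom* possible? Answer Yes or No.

*Tom* is an R-expression; Principle C requires it to be free (not bound by any c-commanding expression).
— him: object of the clause headed by 'admired'; the R-expression locally c-commands the pronoun — coreference blocked (Principle B on the pronoun).

No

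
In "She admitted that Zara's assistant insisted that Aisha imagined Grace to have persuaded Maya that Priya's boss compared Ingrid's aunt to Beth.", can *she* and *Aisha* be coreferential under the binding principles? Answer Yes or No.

No

*Aisha* is an R-expression; Principle C requires it to be free (not bound by any c-commanding expression).
— she: subject of the matrix clause; the pronoun c-commands the R-expression — coreference blocked (Principle C).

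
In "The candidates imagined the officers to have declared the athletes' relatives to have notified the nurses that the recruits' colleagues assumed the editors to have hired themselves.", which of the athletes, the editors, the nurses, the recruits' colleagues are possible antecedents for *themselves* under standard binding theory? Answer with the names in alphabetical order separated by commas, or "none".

*themselves* is a reflexive; Principle A requires it to be bound within its binding domain — the clause headed by 'hired'.
— the athletes: possessor inside the subject DP of the clause headed by 'notified'; does not c-command the reflexive — cannot bind it (Principle A).
— the editors: subject of the clause headed by 'hired'; c-commands the reflexive within its binding domain — allowed (Principle A).
— the nurses: object of the clause headed by 'notified'; c-commands the reflexive but lies outside its binding domain — cannot bind it (Principle A).
— the recruits' colleagues: subject of the clause headed by 'assumed'; c-commands the reflexive but lies outside its binding domain — cannot bind it (Principle A).

the editors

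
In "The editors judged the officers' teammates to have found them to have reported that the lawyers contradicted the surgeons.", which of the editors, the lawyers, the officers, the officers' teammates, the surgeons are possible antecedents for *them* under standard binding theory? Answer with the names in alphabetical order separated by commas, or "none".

*them* is a pronoun; Principle B requires it to be free in its binding domain — the clause headed by 'found'.
— the editors: subject of the matrix clause; c-commands the pronoun but lies outside its binding domain — allowed.
— the lawyers: subject of the clause headed by 'contradicted'; is c-commanded by the pronoun; coreference would bind this R-expression — blocked (Principle C).
— the officers: possessor inside the subject DP of the clause headed by 'found'; does not c-command the pronoun — Principle B does not apply; allowed.
— the officers' teammates: subject of the clause headed by 'found'; c-commands the pronoun within its binding domain — blocked (Principle B).
— the surgeons: object of the clause headed by 'contradicted'; is c-commanded by the pronoun; coreference would bind this R-expression — blocked (Principle C).

the editors, the officers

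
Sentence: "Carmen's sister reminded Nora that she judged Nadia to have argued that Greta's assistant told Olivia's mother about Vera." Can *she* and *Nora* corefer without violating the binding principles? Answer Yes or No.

*Nora* is an R-expression; Principle C requires it to be free (not bound by any c-commanding expression).
— she: subject of the clause headed by 'judged'; the pronoun does not c-command the R-expression — coreference allowed.

Yes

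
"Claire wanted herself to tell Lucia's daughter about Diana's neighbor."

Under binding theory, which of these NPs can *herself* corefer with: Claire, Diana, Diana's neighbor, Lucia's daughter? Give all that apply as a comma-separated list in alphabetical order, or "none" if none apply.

Claire

*herself* is a reflexive; Principle A requires it to be bound within its binding domain — the matrix clause.
— Claire: subject of the matrix clause; c-commands the reflexive within its binding domain — allowed (Principle A).
— Diana: possessor inside the second object DP of the clause headed by 'tell'; does not c-command the reflexive — cannot bind it (Principle A).
— Diana's neighbor: second object of the clause headed by 'tell'; does not c-command the reflexive — cannot bind it (Principle A).
— Lucia's daughter: object of the clause headed by 'tell'; does not c-command the reflexive — cannot bind it (Principle A).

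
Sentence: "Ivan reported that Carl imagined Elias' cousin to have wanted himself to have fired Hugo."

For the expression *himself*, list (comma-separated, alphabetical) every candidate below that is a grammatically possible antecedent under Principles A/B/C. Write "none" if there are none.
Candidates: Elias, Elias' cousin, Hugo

*himself* is a reflexive; Principle A requires it to be bound within its binding domain — the clause headed by 'wanted'.
— Elias: possessor inside the subject DP of the clause headed by 'wanted'; does not c-command the reflexive — cannot bind it (Principle A).
— Elias' cousin: subject of the clause headed by 'wanted'; c-commands the reflexive within its binding domain — allowed (Principle A).
— Hugo: object of the clause headed by 'fired'; does not c-command the reflexive — cannot bind it (Principle A).

Elias' cousin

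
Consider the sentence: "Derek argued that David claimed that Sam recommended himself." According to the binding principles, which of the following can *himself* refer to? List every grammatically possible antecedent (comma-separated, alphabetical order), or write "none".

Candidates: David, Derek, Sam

Sam

*himself* is a reflexive; Principle A requires it to be bound within its binding domain — the clause headed by 'recommended'.
— David: subject of the clause headed by 'claimed'; c-commands the reflexive but lies outside its binding domain — cannot bind it (Principle A).
— Derek: subject of the matrix clause; c-commands the reflexive but lies outside its binding domain — cannot bind it (Principle A).
— Sam: subject of the clause headed by 'recommended'; c-commands the reflexive within its binding domain — allowed (Principle A).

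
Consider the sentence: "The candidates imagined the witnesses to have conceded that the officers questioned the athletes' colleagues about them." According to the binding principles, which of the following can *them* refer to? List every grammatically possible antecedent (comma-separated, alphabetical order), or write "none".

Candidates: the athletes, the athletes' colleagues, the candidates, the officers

the athletes, the candidates

*them* is a pronoun; Principle B requires it to be free in its binding domain — the clause headed by 'questioned'.
— the athletes: possessor inside the object DP of the clause headed by 'questioned'; does not c-command the pronoun — Principle B does not apply; allowed.
— the athletes' colleagues: object of the clause headed by 'questioned'; c-commands the pronoun within its binding domain — blocked (Principle B).
— the candidates: subject of the matrix clause; c-commands the pronoun but lies outside its binding domain — allowed.
— the officers: subject of the clause headed by 'questioned'; c-commands the pronoun within its binding domain — blocked (Principle B).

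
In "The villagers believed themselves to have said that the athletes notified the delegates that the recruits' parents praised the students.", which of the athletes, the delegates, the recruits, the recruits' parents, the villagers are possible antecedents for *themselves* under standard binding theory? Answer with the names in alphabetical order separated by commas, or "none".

the villagers

*themselves* is a reflexive; Principle A requires it to be bound within its binding domain — the matrix clause.
— the athletes: subject of the clause headed by 'notified'; does not c-command the reflexive — cannot bind it (Principle A).
— the delegates: object of the clause headed by 'notified'; does not c-command the reflexive — cannot bind it (Principle A).
— the recruits: possessor inside the subject DP of the clause headed by 'praised'; does not c-command the reflexive — cannot bind it (Principle A).
— the recruits' parents: subject of the clause headed by 'praised'; does not c-command the reflexive — cannot bind it (Principle A).
— the villagers: subject of the matrix clause; c-commands the reflexive within its binding domain — allowed (Principle A).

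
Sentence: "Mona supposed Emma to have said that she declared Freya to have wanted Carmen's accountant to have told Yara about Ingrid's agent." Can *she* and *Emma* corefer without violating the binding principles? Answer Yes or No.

Yes

*Emma* is an R-expression; Principle C requires it to be free (not bound by any c-commanding expression).
— she: subject of the clause headed by 'declared'; the pronoun does not c-command the R-expression — coreference allowed.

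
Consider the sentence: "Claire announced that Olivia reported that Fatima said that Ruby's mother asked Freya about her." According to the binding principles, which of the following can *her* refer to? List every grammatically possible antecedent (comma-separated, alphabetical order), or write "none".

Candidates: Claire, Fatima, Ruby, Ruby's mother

*her* is a pronoun; Principle B requires it to be free in its binding domain — the clause headed by 'asked'.
— Claire: subject of the matrix clause; c-commands the pronoun but lies outside its binding domain — allowed.
— Fatima: subject of the clause headed by 'said'; c-commands the pronoun but lies outside its binding domain — allowed.
— Ruby: possessor inside the subject DP of the clause headed by 'asked'; does not c-command the pronoun — Principle B does not apply; allowed.
— Ruby's mother: subject of the clause headed by 'asked'; c-commands the pronoun within its binding domain — blocked (Principle B).

Claire, Fatima, Ruby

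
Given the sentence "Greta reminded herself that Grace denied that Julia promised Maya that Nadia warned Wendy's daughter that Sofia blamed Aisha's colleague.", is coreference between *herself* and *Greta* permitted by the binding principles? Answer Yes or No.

*herself* is a reflexive; Principle A requires it to be bound within its binding domain — the matrix clause.
— Greta: subject of the matrix clause; c-commands the reflexive within its binding domain — allowed (Principle A).

Yes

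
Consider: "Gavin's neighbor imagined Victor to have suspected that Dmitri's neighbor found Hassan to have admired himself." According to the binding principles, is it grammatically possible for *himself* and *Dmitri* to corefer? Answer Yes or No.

*himself* is a reflexive; Principle A requires it to be bound within its binding domain — the clause headed by 'admired'.
— Dmitri: possessor inside the subject DP of the clause headed by 'found'; does not c-command the reflexive — cannot bind it (Principle A).

No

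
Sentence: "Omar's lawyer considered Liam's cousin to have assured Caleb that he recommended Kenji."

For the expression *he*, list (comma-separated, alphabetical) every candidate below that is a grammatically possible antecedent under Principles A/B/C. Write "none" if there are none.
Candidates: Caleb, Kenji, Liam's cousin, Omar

*he* is a pronoun; Principle B requires it to be free in its binding domain — the clause headed by 'recommended'.
— Caleb: object of the clause headed by 'assured'; c-commands the pronoun but lies outside its binding domain — allowed.
— Kenji: object of the clause headed by 'recommended'; is c-commanded by the pronoun; coreference would bind this R-expression — blocked (Principle C).
— Liam's cousin: subject of the clause headed by 'assured'; c-commands the pronoun but lies outside its binding domain — allowed.
— Omar: possessor inside the subject DP of the matrix clause; does not c-command the pronoun — Principle B does not apply; allowed.

Caleb, Liam's cousin, Omar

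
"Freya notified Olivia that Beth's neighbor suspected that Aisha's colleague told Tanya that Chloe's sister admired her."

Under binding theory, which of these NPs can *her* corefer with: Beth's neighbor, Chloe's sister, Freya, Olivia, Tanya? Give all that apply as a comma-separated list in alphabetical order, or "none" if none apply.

Beth's neighbor, Freya, Olivia, Tanya

*her* is a pronoun; Principle B requires it to be free in its binding domain — the clause headed by 'admired'.
— Beth's neighbor: subject of the clause headed by 'suspected'; c-commands the pronoun but lies outside its binding domain — allowed.
— Chloe's sister: subject of the clause headed by 'admired'; c-commands the pronoun within its binding domain — blocked (Principle B).
— Freya: subject of the matrix clause; c-commands the pronoun but lies outside its binding domain — allowed.
— Olivia: object of the matrix clause; c-commands the pronoun but lies outside its binding domain — allowed.
— Tanya: object of the clause headed by 'told'; c-commands the pronoun but lies outside its binding domain — allowed.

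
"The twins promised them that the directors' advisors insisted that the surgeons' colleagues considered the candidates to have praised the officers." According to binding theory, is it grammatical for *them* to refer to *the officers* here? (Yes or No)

*the officers* is an R-expression; Principle C requires it to be free (not bound by any c-commanding expression).
— them: object of the matrix clause; the pronoun c-commands the R-expression — coreference blocked (Principle C).

No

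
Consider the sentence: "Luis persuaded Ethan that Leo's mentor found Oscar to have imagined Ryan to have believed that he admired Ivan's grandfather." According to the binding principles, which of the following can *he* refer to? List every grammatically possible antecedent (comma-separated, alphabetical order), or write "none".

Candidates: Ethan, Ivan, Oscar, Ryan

*he* is a pronoun; Principle B requires it to be free in its binding domain — the clause headed by 'admired'.
— Ethan: object of the matrix clause; c-commands the pronoun but lies outside its binding domain — allowed.
— Ivan: possessor inside the object DP of the clause headed by 'admired'; is c-commanded by the pronoun; coreference would bind this R-expression — blocked (Principle C).
— Oscar: subject of the clause headed by 'imagined'; c-commands the pronoun but lies outside its binding domain — allowed.
— Ryan: subject of the clause headed by 'believed'; c-commands the pronoun but lies outside its binding domain — allowed.

Ethan, Oscar, Ryan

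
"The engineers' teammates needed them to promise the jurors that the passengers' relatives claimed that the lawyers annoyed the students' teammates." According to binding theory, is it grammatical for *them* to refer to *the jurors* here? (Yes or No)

No

*the jurors* is an R-expression; Principle C requires it to be free (not bound by any c-commanding expression).
— them: subject of the clause headed by 'promise'; the pronoun c-commands the R-expression — coreference blocked (Principle C).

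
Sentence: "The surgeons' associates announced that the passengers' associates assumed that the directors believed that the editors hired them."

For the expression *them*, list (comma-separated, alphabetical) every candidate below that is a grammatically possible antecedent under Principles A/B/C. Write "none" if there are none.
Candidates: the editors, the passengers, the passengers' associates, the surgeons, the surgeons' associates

the passengers, the passengers' associates, the surgeons, the surgeons' associates

*them* is a pronoun; Principle B requires it to be free in its binding domain — the clause headed by 'hired'.
— the editors: subject of the clause headed by 'hired'; c-commands the pronoun within its binding domain — blocked (Principle B).
— the passengers: possessor inside the subject DP of the clause headed by 'assumed'; does not c-command the pronoun — Principle B does not apply; allowed.
— the passengers' associates: subject of the clause headed by 'assumed'; c-commands the pronoun but lies outside its binding domain — allowed.
— the surgeons: possessor inside the subject DP of the matrix clause; does not c-command the pronoun — Principle B does not apply; allowed.
— the surgeons' associates: subject of the matrix clause; c-commands the pronoun but lies outside its binding domain — allowed.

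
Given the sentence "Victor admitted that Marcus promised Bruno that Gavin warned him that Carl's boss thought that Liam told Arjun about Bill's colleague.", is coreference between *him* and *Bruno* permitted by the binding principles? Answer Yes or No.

Yes

*him* is a pronoun; Principle B requires it to be free in its binding domain — the clause headed by 'warned'.
— Bruno: object of the clause headed by 'promised'; c-commands the pronoun but lies outside its binding domain — allowed.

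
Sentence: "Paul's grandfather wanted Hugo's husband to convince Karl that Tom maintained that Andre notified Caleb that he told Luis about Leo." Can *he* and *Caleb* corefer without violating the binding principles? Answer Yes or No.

*Caleb* is an R-expression; Principle C requires it to be free (not bound by any c-commanding expression).
— he: subject of the clause headed by 'told'; the pronoun does not c-command the R-expression — coreference allowed.

Yes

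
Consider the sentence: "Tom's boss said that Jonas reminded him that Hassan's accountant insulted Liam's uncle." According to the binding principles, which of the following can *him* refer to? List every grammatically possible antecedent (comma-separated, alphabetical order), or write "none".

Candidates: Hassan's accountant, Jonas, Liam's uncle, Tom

Tom

*him* is a pronoun; Principle B requires it to be free in its binding domain — the clause headed by 'reminded'.
— Hassan's accountant: subject of the clause headed by 'insulted'; is c-commanded by the pronoun; coreference would bind this R-expression — blocked (Principle C).
— Jonas: subject of the clause headed by 'reminded'; c-commands the pronoun within its binding domain — blocked (Principle B).
— Liam's uncle: object of the clause headed by 'insulted'; is c-commanded by the pronoun; coreference would bind this R-expression — blocked (Principle C).
— Tom: possessor inside the subject DP of the matrix clause; does not c-command the pronoun — Principle B does not apply; allowed.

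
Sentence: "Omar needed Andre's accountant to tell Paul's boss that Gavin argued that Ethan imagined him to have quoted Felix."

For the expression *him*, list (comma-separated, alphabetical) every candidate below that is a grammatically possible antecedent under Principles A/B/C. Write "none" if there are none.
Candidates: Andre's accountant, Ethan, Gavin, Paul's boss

*him* is a pronoun; Principle B requires it to be free in its binding domain — the clause headed by 'imagined'.
— Andre's accountant: subject of the clause headed by 'tell'; c-commands the pronoun but lies outside its binding domain — allowed.
— Ethan: subject of the clause headed by 'imagined'; c-commands the pronoun within its binding domain — blocked (Principle B).
— Gavin: subject of the clause headed by 'argued'; c-commands the pronoun but lies outside its binding domain — allowed.
— Paul's boss: object of the clause headed by 'tell'; c-commands the pronoun but lies outside its binding domain — allowed.

Andre's accountant, Gavin, Paul's boss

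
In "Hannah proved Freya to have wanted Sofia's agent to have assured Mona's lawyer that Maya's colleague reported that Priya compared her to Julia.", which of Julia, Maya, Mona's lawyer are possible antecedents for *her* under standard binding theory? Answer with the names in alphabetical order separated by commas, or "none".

*her* is a pronoun; Principle B requires it to be free in its binding domain — the clause headed by 'compared'.
— Julia: second object of the clause headed by 'compared'; is c-commanded by the pronoun; coreference would bind this R-expression — blocked (Principle C).
— Maya: possessor inside the subject DP of the clause headed by 'reported'; does not c-command the pronoun — Principle B does not apply; allowed.
— Mona's lawyer: object of the clause headed by 'assured'; c-commands the pronoun but lies outside its binding domain — allowed.

Maya, Mona's lawyer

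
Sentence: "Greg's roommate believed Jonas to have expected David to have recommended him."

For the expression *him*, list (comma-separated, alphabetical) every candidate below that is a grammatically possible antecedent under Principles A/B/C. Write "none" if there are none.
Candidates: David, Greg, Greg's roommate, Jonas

Greg, Greg's roommate, Jonas

*him* is a pronoun; Principle B requires it to be free in its binding domain — the clause headed by 'recommended'.
— David: subject of the clause headed by 'recommended'; c-commands the pronoun within its binding domain — blocked (Principle B).
— Greg: possessor inside the subject DP of the matrix clause; does not c-command the pronoun — Principle B does not apply; allowed.
— Greg's roommate: subject of the matrix clause; c-commands the pronoun but lies outside its binding domain — allowed.
— Jonas: subject of the clause headed by 'expected'; c-commands the pronoun but lies outside its binding domain — allowed.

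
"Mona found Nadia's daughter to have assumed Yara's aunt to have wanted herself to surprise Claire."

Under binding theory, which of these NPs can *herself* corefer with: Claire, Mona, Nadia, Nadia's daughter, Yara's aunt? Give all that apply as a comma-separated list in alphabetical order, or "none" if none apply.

Yara's aunt

*herself* is a reflexive; Principle A requires it to be bound within its binding domain — the clause headed by 'wanted'.
— Claire: object of the clause headed by 'surprise'; does not c-command the reflexive — cannot bind it (Principle A).
— Mona: subject of the matrix clause; c-commands the reflexive but lies outside its binding domain — cannot bind it (Principle A).
— Nadia: possessor inside the subject DP of the clause headed by 'assumed'; does not c-command the reflexive — cannot bind it (Principle A).
— Nadia's daughter: subject of the clause headed by 'assumed'; c-commands the reflexive but lies outside its binding domain — cannot bind it (Principle A).
— Yara's aunt: subject of the clause headed by 'wanted'; c-commands the reflexive within its binding domain — allowed (Principle A).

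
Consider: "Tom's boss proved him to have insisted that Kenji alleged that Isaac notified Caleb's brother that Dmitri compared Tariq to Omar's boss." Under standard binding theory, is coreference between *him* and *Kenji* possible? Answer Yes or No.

No

*Kenji* is an R-expression; Principle C requires it to be free (not bound by any c-commanding expression).
— him: subject of the clause headed by 'insisted'; the pronoun c-commands the R-expression — coreference blocked (Principle C).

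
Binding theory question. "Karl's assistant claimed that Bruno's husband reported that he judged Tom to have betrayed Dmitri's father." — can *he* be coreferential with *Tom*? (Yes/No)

*he* is a pronoun; Principle B requires it to be free in its binding domain — the clause headed by 'judged'.
— Tom: subject of the clause headed by 'betrayed'; is c-commanded by the pronoun; coreference would bind this R-expression — blocked (Principle C).

No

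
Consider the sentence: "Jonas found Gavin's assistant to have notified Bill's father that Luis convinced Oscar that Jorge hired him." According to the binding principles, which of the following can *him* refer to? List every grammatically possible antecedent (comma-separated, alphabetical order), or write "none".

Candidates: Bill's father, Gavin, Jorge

Bill's father, Gavin

*him* is a pronoun; Principle B requires it to be free in its binding domain — the clause headed by 'hired'.
— Bill's father: object of the clause headed by 'notified'; c-commands the pronoun but lies outside its binding domain — allowed.
— Gavin: possessor inside the subject DP of the clause headed by 'notified'; does not c-command the pronoun — Principle B does not apply; allowed.
— Jorge: subject of the clause headed by 'hired'; c-commands the pronoun within its binding domain — blocked (Principle B).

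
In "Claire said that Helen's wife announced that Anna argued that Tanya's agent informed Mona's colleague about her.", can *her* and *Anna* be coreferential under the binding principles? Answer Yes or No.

*Anna* is an R-expression; Principle C requires it to be free (not bound by any c-commanding expression).
— her: second object of the clause headed by 'informed'; the pronoun does not c-command the R-expression — coreference allowed.

Yes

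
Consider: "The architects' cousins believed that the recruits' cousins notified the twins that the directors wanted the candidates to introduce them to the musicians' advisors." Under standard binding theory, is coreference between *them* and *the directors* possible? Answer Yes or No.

*the directors* is an R-expression; Principle C requires it to be free (not bound by any c-commanding expression).
— them: object of the clause headed by 'introduce'; the pronoun does not c-command the R-expression — coreference allowed.

Yes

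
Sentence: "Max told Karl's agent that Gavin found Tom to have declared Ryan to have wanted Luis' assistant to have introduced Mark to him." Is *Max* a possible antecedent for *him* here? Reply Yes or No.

*him* is a pronoun; Principle B requires it to be free in its binding domain — the clause headed by 'introduced'.
— Max: subject of the matrix clause; c-commands the pronoun but lies outside its binding domain — allowed.

Yes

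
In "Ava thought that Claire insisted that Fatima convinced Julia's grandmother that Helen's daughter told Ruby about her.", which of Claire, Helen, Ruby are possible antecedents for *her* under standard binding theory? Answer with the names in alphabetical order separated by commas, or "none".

*her* is a pronoun; Principle B requires it to be free in its binding domain — the clause headed by 'told'.
— Claire: subject of the clause headed by 'insisted'; c-commands the pronoun but lies outside its binding domain — allowed.
— Helen: possessor inside the subject DP of the clause headed by 'told'; does not c-command the pronoun — Principle B does not apply; allowed.
— Ruby: object of the clause headed by 'told'; c-commands the pronoun within its binding domain — blocked (Principle B).

Claire, Helen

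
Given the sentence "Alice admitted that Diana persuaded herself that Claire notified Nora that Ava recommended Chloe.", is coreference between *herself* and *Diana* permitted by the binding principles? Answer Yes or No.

*herself* is a reflexive; Principle A requires it to be bound within its binding domain — the clause headed by 'persuaded'.
— Diana: subject of the clause headed by 'persuaded'; c-commands the reflexive within its binding domain — allowed (Principle A).

Yes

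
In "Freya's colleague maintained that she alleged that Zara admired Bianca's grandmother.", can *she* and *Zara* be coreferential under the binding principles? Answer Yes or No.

*Zara* is an R-expression; Principle C requires it to be free (not bound by any c-commanding expression).
— she: subject of the clause headed by 'alleged'; the pronoun c-commands the R-expression — coreference blocked (Principle C).

No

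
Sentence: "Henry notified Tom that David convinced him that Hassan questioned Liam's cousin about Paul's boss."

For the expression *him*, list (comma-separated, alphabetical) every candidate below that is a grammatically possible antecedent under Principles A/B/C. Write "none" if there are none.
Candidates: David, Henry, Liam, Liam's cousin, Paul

*him* is a pronoun; Principle B requires it to be free in its binding domain — the clause headed by 'convinced'.
— David: subject of the clause headed by 'convinced'; c-commands the pronoun within its binding domain — blocked (Principle B).
— Henry: subject of the matrix clause; c-commands the pronoun but lies outside its binding domain — allowed.
— Liam: possessor inside the object DP of the clause headed by 'questioned'; is c-commanded by the pronoun; coreference would bind this R-expression — blocked (Principle C).
— Liam's cousin: object of the clause headed by 'questioned'; is c-commanded by the pronoun; coreference would bind this R-expression — blocked (Principle C).
— Paul: possessor inside the second object DP of the clause headed by 'questioned'; is c-commanded by the pronoun; coreference would bind this R-expression — blocked (Principle C).

Henry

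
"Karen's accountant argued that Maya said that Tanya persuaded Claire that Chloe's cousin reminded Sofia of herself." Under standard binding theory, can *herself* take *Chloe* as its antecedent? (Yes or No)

No

*herself* is a reflexive; Principle A requires it to be bound within its binding domain — the clause headed by 'reminded'.
— Chloe: possessor inside the subject DP of the clause headed by 'reminded'; does not c-command the reflexive — cannot bind it (Principle A).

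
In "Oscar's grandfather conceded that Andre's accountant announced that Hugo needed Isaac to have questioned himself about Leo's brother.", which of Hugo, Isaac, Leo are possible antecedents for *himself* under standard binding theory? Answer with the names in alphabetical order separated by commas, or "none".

*himself* is a reflexive; Principle A requires it to be bound within its binding domain — the clause headed by 'questioned'.
— Hugo: subject of the clause headed by 'needed'; c-commands the reflexive but lies outside its binding domain — cannot bind it (Principle A).
— Isaac: subject of the clause headed by 'questioned'; c-commands the reflexive within its binding domain — allowed (Principle A).
— Leo: possessor inside the second object DP of the clause headed by 'questioned'; does not c-command the reflexive — cannot bind it (Principle A).

Isaac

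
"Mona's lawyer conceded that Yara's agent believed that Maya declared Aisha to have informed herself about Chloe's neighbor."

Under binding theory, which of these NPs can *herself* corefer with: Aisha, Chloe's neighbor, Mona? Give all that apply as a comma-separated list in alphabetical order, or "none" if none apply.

Aisha

*herself* is a reflexive; Principle A requires it to be bound within its binding domain — the clause headed by 'informed'.
— Aisha: subject of the clause headed by 'informed'; c-commands the reflexive within its binding domain — allowed (Principle A).
— Chloe's neighbor: second object of the clause headed by 'informed'; does not c-command the reflexive — cannot bind it (Principle A).
— Mona: possessor inside the subject DP of the matrix clause; does not c-command the reflexive — cannot bind it (Principle A).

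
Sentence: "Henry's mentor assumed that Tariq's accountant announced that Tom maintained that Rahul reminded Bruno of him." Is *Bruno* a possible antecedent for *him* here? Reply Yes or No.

*him* is a pronoun; Principle B requires it to be free in its binding domain — the clause headed by 'reminded'.
— Bruno: object of the clause headed by 'reminded'; c-commands the pronoun within its binding domain — blocked (Principle B).

No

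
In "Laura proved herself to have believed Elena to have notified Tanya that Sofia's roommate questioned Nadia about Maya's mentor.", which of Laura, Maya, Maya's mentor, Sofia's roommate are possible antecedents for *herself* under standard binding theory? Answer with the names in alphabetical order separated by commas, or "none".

Laura

*herself* is a reflexive; Principle A requires it to be bound within its binding domain — the matrix clause.
— Laura: subject of the matrix clause; c-commands the reflexive within its binding domain — allowed (Principle A).
— Maya: possessor inside the second object DP of the clause headed by 'questioned'; does not c-command the reflexive — cannot bind it (Principle A).
— Maya's mentor: second object of the clause headed by 'questioned'; does not c-command the reflexive — cannot bind it (Principle A).
— Sofia's roommate: subject of the clause headed by 'questioned'; does not c-command the reflexive — cannot bind it (Principle A).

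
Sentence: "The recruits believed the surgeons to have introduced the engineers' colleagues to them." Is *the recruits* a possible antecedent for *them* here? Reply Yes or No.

*them* is a pronoun; Principle B requires it to be free in its binding domain — the clause headed by 'introduced'.
— the recruits: subject of the matrix clause; c-commands the pronoun but lies outside its binding domain — allowed.

Yes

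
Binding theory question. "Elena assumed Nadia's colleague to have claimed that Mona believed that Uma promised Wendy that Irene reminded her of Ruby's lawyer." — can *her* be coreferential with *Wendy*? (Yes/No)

Yes

*her* is a pronoun; Principle B requires it to be free in its binding domain — the clause headed by 'reminded'.
— Wendy: object of the clause headed by 'promised'; c-commands the pronoun but lies outside its binding domain — allowed.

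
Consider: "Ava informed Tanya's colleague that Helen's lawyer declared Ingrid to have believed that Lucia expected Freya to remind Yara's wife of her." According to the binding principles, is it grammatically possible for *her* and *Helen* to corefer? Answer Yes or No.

*her* is a pronoun; Principle B requires it to be free in its binding domain — the clause headed by 'remind'.
— Helen: possessor inside the subject DP of the clause headed by 'declared'; does not c-command the pronoun — Principle B does not apply; allowed.

Yes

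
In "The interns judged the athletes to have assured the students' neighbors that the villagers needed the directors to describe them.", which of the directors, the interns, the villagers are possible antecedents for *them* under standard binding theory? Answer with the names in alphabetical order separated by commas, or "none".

the interns, the villagers

*them* is a pronoun; Principle B requires it to be free in its binding domain — the clause headed by 'describe'.
— the directors: subject of the clause headed by 'describe'; c-commands the pronoun within its binding domain — blocked (Principle B).
— the interns: subject of the matrix clause; c-commands the pronoun but lies outside its binding domain — allowed.
— the villagers: subject of the clause headed by 'needed'; c-commands the pronoun but lies outside its binding domain — allowed.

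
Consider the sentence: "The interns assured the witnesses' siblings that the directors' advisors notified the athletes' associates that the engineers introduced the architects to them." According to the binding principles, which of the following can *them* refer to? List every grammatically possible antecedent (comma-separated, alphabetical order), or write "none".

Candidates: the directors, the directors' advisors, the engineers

*them* is a pronoun; Principle B requires it to be free in its binding domain — the clause headed by 'introduced'.
— the directors: possessor inside the subject DP of the clause headed by 'notified'; does not c-command the pronoun — Principle B does not apply; allowed.
— the directors' advisors: subject of the clause headed by 'notified'; c-commands the pronoun but lies outside its binding domain — allowed.
— the engineers: subject of the clause headed by 'introduced'; c-commands the pronoun within its binding domain — blocked (Principle B).

the directors, the directors' advisors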